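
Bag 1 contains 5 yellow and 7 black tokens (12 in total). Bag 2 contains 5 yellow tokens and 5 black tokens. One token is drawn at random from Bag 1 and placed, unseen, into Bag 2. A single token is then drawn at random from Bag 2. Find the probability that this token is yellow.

Condition on how many of the transferred tokens are yellow (from Bag 1: 5 yellow of 12; then Bag 2 has 11 total).
  0 yellow: C(5,0)C(7,1)/C(12,1) = 7/12; then P = 5/11
  1 yellow: C(5,1)C(7,0)/C(12,1) = 5/12; then P = 6/11
P(yellow from Bag 2) = 65/132 ≈ 0.4924.

65/132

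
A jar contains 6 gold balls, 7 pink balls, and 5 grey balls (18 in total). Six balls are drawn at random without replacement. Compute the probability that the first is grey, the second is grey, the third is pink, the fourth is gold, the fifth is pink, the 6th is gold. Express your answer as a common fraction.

5/2652

Multiply the conditional probability of each draw in order, without replacement, so each draw removes one from its color and from the total.
P = (5/18) · (4/17) · (7/16) · (6/15) · (6/14) · (5/13) = 5/2652 ≈ 0.0019.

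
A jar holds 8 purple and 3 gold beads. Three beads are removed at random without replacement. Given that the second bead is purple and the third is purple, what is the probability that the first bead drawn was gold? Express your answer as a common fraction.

P(first=gold and the second bead is purple and the third is purple) = (3/11)·(8/10)·(7/9) = 28/165.
P(E) = Σ over first color = 56/165 + 28/165 = 28/55.
By Bayes, P(first=gold | E) = 28/165 / 28/55 = 1/3 ≈ 0.3333.

1/3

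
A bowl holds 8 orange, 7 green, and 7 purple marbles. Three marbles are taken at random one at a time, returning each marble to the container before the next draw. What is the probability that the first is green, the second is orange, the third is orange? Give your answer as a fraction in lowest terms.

Multiply the conditional probability of each draw in order, with replacement (the composition resets each draw).
P = (7/22) · (8/22) · (8/22) = 56/1331 ≈ 0.0421.

56/1331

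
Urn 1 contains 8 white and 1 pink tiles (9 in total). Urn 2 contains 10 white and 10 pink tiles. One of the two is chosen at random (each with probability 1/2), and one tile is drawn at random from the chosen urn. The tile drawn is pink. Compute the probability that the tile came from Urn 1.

P(pink | Urn 1) = 1/9; P(pink | Urn 2) = 1/2.
P(pink) = 1/2·1/9 + 1/2·1/2 = 11/36.
By Bayes' rule, P(Urn 1 | pink) = 1/18 / 11/36 = 2/11 ≈ 0.1818.

2/11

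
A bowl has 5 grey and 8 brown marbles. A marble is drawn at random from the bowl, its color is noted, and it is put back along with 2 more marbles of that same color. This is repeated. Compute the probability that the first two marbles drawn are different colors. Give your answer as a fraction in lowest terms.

Either grey then brown, or brown then grey; after the first draw the total is 15.
P = (5/13)·(8/15) + (8/13)·(5/15) = 16/39 ≈ 0.4103.

16/39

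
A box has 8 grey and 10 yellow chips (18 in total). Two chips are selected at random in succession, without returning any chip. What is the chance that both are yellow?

5/17

Multiply the conditional probability of each draw in order, without replacement, so each draw removes one from its color and from the total.
P = (10/18) · (9/17) = 5/17 ≈ 0.2941.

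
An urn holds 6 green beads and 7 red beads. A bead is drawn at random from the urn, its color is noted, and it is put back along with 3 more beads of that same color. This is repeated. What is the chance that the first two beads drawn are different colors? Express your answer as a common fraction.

Either green then red, or red then green; after the first draw the total is 16.
P = (6/13)·(7/16) + (7/13)·(6/16) = 21/52 ≈ 0.4038.

21/52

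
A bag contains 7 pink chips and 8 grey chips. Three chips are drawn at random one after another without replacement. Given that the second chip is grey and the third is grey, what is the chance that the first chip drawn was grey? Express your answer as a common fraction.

6/13

P(first=grey and the second chip is grey and the third is grey) = (8/15)·(7/14)·(6/13) = 8/65.
P(E) = Σ over first color = 28/195 + 8/65 = 4/15.
By Bayes, P(first=grey | E) = 8/65 / 4/15 = 6/13 ≈ 0.4615.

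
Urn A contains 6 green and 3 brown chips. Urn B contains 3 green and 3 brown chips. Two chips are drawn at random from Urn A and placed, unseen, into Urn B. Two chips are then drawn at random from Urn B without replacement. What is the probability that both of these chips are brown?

61/336

Condition on how many of the transferred chips are brown (from Urn A: 3 brown of 9; then Urn B has 8 total).
  0 brown: C(3,0)C(6,2)/C(9,2) = 5/12; then P = C(3,2)/C(8,2) = 3/28
  1 brown: C(3,1)C(6,1)/C(9,2) = 1/2; then P = C(4,2)/C(8,2) = 3/14
  2 brown: C(3,2)C(6,0)/C(9,2) = 1/12; then P = C(5,2)/C(8,2) = 5/14
P(both brown) = 61/336 ≈ 0.1815.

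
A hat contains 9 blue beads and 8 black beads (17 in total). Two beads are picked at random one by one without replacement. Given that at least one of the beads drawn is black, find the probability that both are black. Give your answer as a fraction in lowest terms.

P(both black) = C(8,2)/C(17,2) = 7/34; P(at least one black) = 1 − C(9,2)/C(17,2) = 25/34.
Since 'both black' ⊆ 'at least one black', P(both | at least one) = 7/34 / 25/34 = 7/25 ≈ 0.2800.

7/25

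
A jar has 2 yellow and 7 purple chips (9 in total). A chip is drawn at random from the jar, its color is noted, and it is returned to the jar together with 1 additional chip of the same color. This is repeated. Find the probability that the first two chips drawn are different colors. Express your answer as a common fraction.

14/45

Either yellow then purple, or purple then yellow; after the first draw the total is 10.
P = (2/9)·(7/10) + (7/9)·(2/10) = 14/45 ≈ 0.3111.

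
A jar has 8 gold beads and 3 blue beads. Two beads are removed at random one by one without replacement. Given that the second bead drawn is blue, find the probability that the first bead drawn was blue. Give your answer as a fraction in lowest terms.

1/5

P(first=blue and the second bead drawn is blue) = (3/11)·(2/10) = 3/55.
P(the second bead drawn is blue) = Σ over first color = 12/55 + 3/55 = 3/11.
By Bayes, P(first=blue | the second bead drawn is blue) = 3/55 / 3/11 = 1/5 ≈ 0.2000.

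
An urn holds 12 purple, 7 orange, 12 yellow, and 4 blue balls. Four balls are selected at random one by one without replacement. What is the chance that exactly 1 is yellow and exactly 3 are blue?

6/6545

Unordered draws without replacement: count favorable combinations over C(35,4).
Favorable = C(12,0) · C(7,0) · C(12,1) · C(4,3) = 48; total = C(35,4) = 52360.
P = 48/52360 = 6/6545 ≈ 0.0009.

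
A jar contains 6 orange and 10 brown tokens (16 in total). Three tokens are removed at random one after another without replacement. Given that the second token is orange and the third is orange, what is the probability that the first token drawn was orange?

P(first=orange and the second token is orange and the third is orange) = (6/16)·(5/15)·(4/14) = 1/28.
P(E) = Σ over first color = 1/28 + 5/56 = 1/8.
By Bayes, P(first=orange | E) = 1/28 / 1/8 = 2/7 ≈ 0.2857.

2/7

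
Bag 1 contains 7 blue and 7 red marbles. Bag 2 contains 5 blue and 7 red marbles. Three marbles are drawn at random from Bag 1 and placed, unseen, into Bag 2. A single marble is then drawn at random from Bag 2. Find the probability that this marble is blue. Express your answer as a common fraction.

13/30

Condition on how many of the transferred marbles are blue (from Bag 1: 7 blue of 14; then Bag 2 has 15 total).
  0 blue: C(7,0)C(7,3)/C(14,3) = 5/52; then P = 5/15
  1 blue: C(7,1)C(7,2)/C(14,3) = 21/52; then P = 6/15
  2 blue: C(7,2)C(7,1)/C(14,3) = 21/52; then P = 7/15
  3 blue: C(7,3)C(7,0)/C(14,3) = 5/52; then P = 8/15
P(blue from Bag 2) = 13/30 ≈ 0.4333.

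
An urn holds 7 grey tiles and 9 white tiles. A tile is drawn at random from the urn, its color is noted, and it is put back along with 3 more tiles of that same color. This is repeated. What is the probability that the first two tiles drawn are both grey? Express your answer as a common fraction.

35/152

After a grey draw the urn holds 10 grey out of 19.
P = (7/16)·(10/19) = 35/152 ≈ 0.2303.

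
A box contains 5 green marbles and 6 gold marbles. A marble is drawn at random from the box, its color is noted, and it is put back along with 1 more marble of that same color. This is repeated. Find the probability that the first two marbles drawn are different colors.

5/11

Either green then gold, or gold then green; after the first draw the total is 12.
P = (5/11)·(6/12) + (6/11)·(5/12) = 5/11 ≈ 0.4545.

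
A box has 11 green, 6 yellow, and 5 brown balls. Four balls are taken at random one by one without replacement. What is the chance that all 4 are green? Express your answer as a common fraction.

Unordered draws without replacement: count favorable combinations over C(22,4).
Favorable = C(11,4) · C(6,0) · C(5,0) = 330; total = C(22,4) = 7315.
P = 330/7315 = 6/133 ≈ 0.0451.

6/133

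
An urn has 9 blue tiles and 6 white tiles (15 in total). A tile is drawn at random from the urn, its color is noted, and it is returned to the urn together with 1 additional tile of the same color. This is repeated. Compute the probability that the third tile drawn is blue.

3/5

Sum over the four possibilities for the first two draws (blue/not-blue each), tracking how the blue count and total change by +1 per draw.
P(third is blue) = 3/5 ≈ 0.6000. (In a Pólya urn every draw has the same marginal probability 9/15.)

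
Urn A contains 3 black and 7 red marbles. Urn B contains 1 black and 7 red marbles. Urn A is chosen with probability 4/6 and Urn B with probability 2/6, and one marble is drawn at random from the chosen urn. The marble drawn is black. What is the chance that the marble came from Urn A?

P(black | Urn A) = 3/10; P(black | Urn B) = 1/8.
P(black) = 2/3·3/10 + 1/3·1/8 = 29/120.
By Bayes' rule, P(Urn A | black) = 1/5 / 29/120 = 24/29 ≈ 0.8276.

24/29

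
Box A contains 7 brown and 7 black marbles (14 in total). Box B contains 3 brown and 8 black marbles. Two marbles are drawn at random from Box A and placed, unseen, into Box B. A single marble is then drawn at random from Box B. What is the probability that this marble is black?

9/13

Condition on how many of the transferred marbles are black (from Box A: 7 black of 14; then Box B has 13 total).
  0 black: C(7,0)C(7,2)/C(14,2) = 3/13; then P = 8/13
  1 black: C(7,1)C(7,1)/C(14,2) = 7/13; then P = 9/13
  2 black: C(7,2)C(7,0)/C(14,2) = 3/13; then P = 10/13
P(black from Box B) = 9/13 ≈ 0.6923.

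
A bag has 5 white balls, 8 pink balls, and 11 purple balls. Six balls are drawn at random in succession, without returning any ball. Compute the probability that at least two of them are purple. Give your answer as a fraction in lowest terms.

Sum the hypergeometric tail for j = 2,…,6 purple balls.
Favorable = C(11,2)·C(13,4) + C(11,3)·C(13,3) + C(11,4)·C(13,2) + C(11,5)·C(13,1) + C(11,6)·C(13,0) = 118723; total = C(24,6) = 134596.
P = 118723/134596 = 10793/12236 ≈ 0.8821.

10793/12236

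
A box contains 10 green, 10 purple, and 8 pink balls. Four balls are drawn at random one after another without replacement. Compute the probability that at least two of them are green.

617/1365

Sum the hypergeometric tail for j = 2,…,4 green balls.
Favorable = C(10,2)·C(18,2) + C(10,3)·C(18,1) + C(10,4)·C(18,0) = 9255; total = C(28,4) = 20475.
P = 9255/20475 = 617/1365 ≈ 0.4520.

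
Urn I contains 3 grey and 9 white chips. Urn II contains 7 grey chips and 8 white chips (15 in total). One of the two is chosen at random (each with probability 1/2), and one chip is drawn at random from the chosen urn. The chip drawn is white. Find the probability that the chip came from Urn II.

32/77

P(white | Urn I) = 3/4; P(white | Urn II) = 8/15.
P(white) = 1/2·3/4 + 1/2·8/15 = 77/120.
By Bayes' rule, P(Urn II | white) = 4/15 / 77/120 = 32/77 ≈ 0.4156.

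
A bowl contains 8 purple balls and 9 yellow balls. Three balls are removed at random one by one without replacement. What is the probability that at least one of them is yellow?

78/85

Use the complement: P(at least one yellow) = 1 − P(no yellow).
P(none) = C(8,3)/C(17,3) = 56/680.
So P = 1 − 56/680 = 78/85 ≈ 0.9176.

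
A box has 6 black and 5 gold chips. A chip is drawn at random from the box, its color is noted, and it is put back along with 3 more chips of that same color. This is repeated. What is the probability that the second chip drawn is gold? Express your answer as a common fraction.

Condition on the first draw. If first is gold (prob 5/11), second-gold has prob (8)/(14); if not (prob 6/11), it has prob 5/(14).
P = (5/11)·(8/14) + (6/11)·(5/14) = 5/11 ≈ 0.4545.

5/11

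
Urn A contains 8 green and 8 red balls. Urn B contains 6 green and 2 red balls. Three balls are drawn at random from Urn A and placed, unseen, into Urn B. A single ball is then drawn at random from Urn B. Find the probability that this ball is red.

7/22

Condition on how many of the transferred balls are red (from Urn A: 8 red of 16; then Urn B has 11 total).
  0 red: C(8,0)C(8,3)/C(16,3) = 1/10; then P = 2/11
  1 red: C(8,1)C(8,2)/C(16,3) = 2/5; then P = 3/11
  2 red: C(8,2)C(8,1)/C(16,3) = 2/5; then P = 4/11
  3 red: C(8,3)C(8,0)/C(16,3) = 1/10; then P = 5/11
P(red from Urn B) = 7/22 ≈ 0.3182.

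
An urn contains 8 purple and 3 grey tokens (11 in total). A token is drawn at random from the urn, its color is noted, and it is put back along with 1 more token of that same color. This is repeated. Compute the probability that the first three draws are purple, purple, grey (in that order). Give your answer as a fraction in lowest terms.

18/143

Track the composition after each reinforcement of +1.
P = (8/11) · (9/12) · (3/13) = 18/143 ≈ 0.1259.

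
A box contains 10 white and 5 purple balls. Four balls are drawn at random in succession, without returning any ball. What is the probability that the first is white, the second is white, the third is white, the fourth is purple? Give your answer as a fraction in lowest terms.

Multiply the conditional probability of each draw in order, without replacement, so each draw removes one from its color and from the total.
P = (10/15) · (9/14) · (8/13) · (5/12) = 10/91 ≈ 0.1099.

10/91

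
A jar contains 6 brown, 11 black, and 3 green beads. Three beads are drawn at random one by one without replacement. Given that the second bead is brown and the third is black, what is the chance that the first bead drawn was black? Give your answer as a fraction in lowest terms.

P(first=black and the second bead is brown and the third is black) = (11/20)·(6/19)·(10/18) = 11/114.
P(E) = Σ over first color = 11/228 + 11/114 + 11/380 = 33/190.
By Bayes, P(first=black | E) = 11/114 / 33/190 = 5/9 ≈ 0.5556.

5/9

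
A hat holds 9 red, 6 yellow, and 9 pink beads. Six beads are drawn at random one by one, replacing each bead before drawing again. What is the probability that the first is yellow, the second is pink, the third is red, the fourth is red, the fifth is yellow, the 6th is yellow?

Multiply the conditional probability of each draw in order, with replacement (the composition resets each draw).
P = (6/24) · (9/24) · (9/24) · (9/24) · (6/24) · (6/24) = 27/32768 ≈ 0.0008.

27/32768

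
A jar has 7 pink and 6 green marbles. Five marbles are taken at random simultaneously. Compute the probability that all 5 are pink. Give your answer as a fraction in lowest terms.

Unordered draws without replacement: count favorable combinations over C(13,5).
Favorable = C(7,5) · C(6,0) = 21; total = C(13,5) = 1287.
P = 21/1287 = 7/429 ≈ 0.0163.

7/429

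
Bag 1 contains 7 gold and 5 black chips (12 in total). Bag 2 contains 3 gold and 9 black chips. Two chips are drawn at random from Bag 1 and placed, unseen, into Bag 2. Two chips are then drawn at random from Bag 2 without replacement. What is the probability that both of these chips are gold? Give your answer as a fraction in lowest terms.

75/1001

Condition on how many of the transferred chips are gold (from Bag 1: 7 gold of 12; then Bag 2 has 14 total).
  0 gold: C(7,0)C(5,2)/C(12,2) = 5/33; then P = C(3,2)/C(14,2) = 3/91
  1 gold: C(7,1)C(5,1)/C(12,2) = 35/66; then P = C(4,2)/C(14,2) = 6/91
  2 gold: C(7,2)C(5,0)/C(12,2) = 7/22; then P = C(5,2)/C(14,2) = 10/91
P(both gold) = 75/1001 ≈ 0.0749.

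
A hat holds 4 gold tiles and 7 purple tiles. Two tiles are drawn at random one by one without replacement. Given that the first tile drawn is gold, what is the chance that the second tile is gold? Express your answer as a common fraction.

3/10

After removing 1 gold, the hat has 3 gold out of 10 remaining.
P(second is gold | given) = 3/10 ≈ 0.3000.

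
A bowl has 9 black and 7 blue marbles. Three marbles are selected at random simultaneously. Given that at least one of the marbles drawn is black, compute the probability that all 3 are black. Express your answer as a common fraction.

P(all 3 black) = C(9,3)/C(16,3) = 3/20; P(at least one black) = 1 − C(7,3)/C(16,3) = 15/16.
Since 'all 3 black' ⊆ 'at least one black', P(all 3 | at least one) = 3/20 / 15/16 = 4/25 ≈ 0.1600.

4/25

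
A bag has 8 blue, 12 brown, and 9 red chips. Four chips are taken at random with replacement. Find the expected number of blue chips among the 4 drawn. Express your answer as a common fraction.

32/29

By linearity of expectation, E[X] = Σ P(draw i is blue); each independent draw has P(blue) = 8/29.
E[X] = 4 · 8/29 = 32/29 ≈ 1.1034.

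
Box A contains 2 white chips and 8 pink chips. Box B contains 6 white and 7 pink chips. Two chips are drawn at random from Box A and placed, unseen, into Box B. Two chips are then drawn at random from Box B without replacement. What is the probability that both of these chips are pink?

211/675

Condition on how many of the transferred chips are pink (from Box A: 8 pink of 10; then Box B has 15 total).
  0 pink: C(8,0)C(2,2)/C(10,2) = 1/45; then P = C(7,2)/C(15,2) = 1/5
  1 pink: C(8,1)C(2,1)/C(10,2) = 16/45; then P = C(8,2)/C(15,2) = 4/15
  2 pink: C(8,2)C(2,0)/C(10,2) = 28/45; then P = C(9,2)/C(15,2) = 12/35
P(both pink) = 211/675 ≈ 0.3126.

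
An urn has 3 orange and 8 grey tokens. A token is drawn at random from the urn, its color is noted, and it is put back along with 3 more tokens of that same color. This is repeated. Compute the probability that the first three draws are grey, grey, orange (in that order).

Track the composition after each reinforcement of +3.
P = (8/11) · (11/14) · (3/17) = 12/119 ≈ 0.1008.

12/119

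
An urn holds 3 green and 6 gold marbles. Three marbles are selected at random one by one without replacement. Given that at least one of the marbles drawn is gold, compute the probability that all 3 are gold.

20/83

P(all 3 gold) = C(6,3)/C(9,3) = 5/21; P(at least one gold) = 1 − C(3,3)/C(9,3) = 83/84.
Since 'all 3 gold' ⊆ 'at least one gold', P(all 3 | at least one) = 5/21 / 83/84 = 20/83 ≈ 0.2410.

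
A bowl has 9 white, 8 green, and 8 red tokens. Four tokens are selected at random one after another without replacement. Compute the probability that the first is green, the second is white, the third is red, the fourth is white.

Multiply the conditional probability of each draw in order, without replacement, so each draw removes one from its color and from the total.
P = (8/25) · (9/24) · (8/23) · (8/22) = 96/6325 ≈ 0.0152.

96/6325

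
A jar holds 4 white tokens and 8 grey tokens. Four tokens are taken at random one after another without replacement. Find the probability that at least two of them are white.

Sum the hypergeometric tail for j = 2,…,4 white tokens.
Favorable = C(4,2)·C(8,2) + C(4,3)·C(8,1) + C(4,4)·C(8,0) = 201; total = C(12,4) = 495.
P = 201/495 = 67/165 ≈ 0.4061.

67/165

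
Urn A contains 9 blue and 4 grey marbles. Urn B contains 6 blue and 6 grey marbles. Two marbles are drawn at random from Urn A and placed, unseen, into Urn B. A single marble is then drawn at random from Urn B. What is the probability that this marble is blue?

Condition on how many of the transferred marbles are blue (from Urn A: 9 blue of 13; then Urn B has 14 total).
  0 blue: C(9,0)C(4,2)/C(13,2) = 1/13; then P = 6/14
  1 blue: C(9,1)C(4,1)/C(13,2) = 6/13; then P = 7/14
  2 blue: C(9,2)C(4,0)/C(13,2) = 6/13; then P = 8/14
P(blue from Urn B) = 48/91 ≈ 0.5275.

48/91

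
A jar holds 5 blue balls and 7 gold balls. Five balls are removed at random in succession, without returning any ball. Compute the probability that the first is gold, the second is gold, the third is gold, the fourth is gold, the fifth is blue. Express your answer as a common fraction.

35/792

Multiply the conditional probability of each draw in order, without replacement, so each draw removes one from its color and from the total.
P = (7/12) · (6/11) · (5/10) · (4/9) · (5/8) = 35/792 ≈ 0.0442.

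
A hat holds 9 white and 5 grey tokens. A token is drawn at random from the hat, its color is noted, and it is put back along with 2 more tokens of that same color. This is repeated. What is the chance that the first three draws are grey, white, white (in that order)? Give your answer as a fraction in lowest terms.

55/448

Track the composition after each reinforcement of +2.
P = (5/14) · (9/16) · (11/18) = 55/448 ≈ 0.1228.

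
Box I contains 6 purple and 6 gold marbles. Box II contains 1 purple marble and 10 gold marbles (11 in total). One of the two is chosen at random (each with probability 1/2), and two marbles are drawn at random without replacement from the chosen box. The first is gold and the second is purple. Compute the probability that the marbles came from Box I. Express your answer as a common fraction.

3/4

P(E | Box I) = 3/11; P(E | Box II) = 1/11.
P(E) = 1/2·3/11 + 1/2·1/11 = 2/11.
By Bayes' rule, P(Box I | E) = 3/22 / 2/11 = 3/4 ≈ 0.7500.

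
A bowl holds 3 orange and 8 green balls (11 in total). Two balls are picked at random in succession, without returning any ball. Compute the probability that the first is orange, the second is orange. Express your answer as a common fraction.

3/55

Multiply the conditional probability of each draw in order, without replacement, so each draw removes one from its color and from the total.
P = (3/11) · (2/10) = 3/55 ≈ 0.0545.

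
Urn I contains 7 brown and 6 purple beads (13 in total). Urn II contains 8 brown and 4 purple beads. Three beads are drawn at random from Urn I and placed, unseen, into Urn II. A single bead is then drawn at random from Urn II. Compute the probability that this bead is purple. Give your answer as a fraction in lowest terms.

Condition on how many of the transferred beads are purple (from Urn I: 6 purple of 13; then Urn II has 15 total).
  0 purple: C(6,0)C(7,3)/C(13,3) = 35/286; then P = 4/15
  1 purple: C(6,1)C(7,2)/C(13,3) = 63/143; then P = 5/15
  2 purple: C(6,2)C(7,1)/C(13,3) = 105/286; then P = 6/15
  3 purple: C(6,3)C(7,0)/C(13,3) = 10/143; then P = 7/15
P(purple from Urn II) = 14/39 ≈ 0.3590.

14/39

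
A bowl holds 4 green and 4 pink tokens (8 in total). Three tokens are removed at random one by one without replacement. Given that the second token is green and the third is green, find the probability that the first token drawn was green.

1/3

P(first=green and the second token is green and the third is green) = (4/8)·(3/7)·(2/6) = 1/14.
P(E) = Σ over first color = 1/14 + 1/7 = 3/14.
By Bayes, P(first=green | E) = 1/14 / 3/14 = 1/3 ≈ 0.3333.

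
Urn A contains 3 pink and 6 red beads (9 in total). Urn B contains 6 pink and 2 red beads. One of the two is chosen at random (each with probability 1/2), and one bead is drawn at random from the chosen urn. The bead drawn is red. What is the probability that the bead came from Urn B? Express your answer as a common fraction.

3/11

P(red | Urn A) = 2/3; P(red | Urn B) = 1/4.
P(red) = 1/2·2/3 + 1/2·1/4 = 11/24.
By Bayes' rule, P(Urn B | red) = 1/8 / 11/24 = 3/11 ≈ 0.2727.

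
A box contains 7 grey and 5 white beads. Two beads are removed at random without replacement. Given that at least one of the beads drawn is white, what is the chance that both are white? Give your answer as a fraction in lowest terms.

2/9

P(both white) = C(5,2)/C(12,2) = 5/33; P(at least one white) = 1 − C(7,2)/C(12,2) = 15/22.
Since 'both white' ⊆ 'at least one white', P(both | at least one) = 5/33 / 15/22 = 2/9 ≈ 0.2222.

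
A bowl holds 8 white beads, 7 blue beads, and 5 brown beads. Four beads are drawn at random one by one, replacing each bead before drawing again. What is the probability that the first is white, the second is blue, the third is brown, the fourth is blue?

Multiply the conditional probability of each draw in order, with replacement (the composition resets each draw).
P = (8/20) · (7/20) · (5/20) · (7/20) = 49/4000 ≈ 0.0123.

49/4000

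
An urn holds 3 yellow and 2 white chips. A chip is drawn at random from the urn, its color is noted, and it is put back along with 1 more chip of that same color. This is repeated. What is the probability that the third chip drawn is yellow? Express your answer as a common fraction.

3/5

Sum over the four possibilities for the first two draws (yellow/not-yellow each), tracking how the yellow count and total change by +1 per draw.
P(third is yellow) = 3/5 ≈ 0.6000. (In a Pólya urn every draw has the same marginal probability 3/5.)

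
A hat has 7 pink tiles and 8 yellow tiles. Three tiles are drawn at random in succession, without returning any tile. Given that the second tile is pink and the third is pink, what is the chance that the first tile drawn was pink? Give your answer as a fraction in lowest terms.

5/13

P(first=pink and the second tile is pink and the third is pink) = (7/15)·(6/14)·(5/13) = 1/13.
P(E) = Σ over first color = 1/13 + 8/65 = 1/5.
By Bayes, P(first=pink | E) = 1/13 / 1/5 = 5/13 ≈ 0.3846.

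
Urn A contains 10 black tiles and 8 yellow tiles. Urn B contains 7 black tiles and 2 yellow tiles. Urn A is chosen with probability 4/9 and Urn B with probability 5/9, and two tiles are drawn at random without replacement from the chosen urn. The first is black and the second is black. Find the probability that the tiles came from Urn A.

P(E | Urn A) = 5/17; P(E | Urn B) = 7/12.
P(E) = 4/9·5/17 + 5/9·7/12 = 835/1836.
By Bayes' rule, P(Urn A | E) = 20/153 / 835/1836 = 48/167 ≈ 0.2874.

48/167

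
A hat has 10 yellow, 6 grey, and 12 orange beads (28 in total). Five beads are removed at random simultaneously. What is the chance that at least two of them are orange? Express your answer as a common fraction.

Sum the hypergeometric tail for j = 2,…,5 orange beads.
Favorable = C(12,2)·C(16,3) + C(12,3)·C(16,2) + C(12,4)·C(16,1) + C(12,5)·C(16,0) = 72072; total = C(28,5) = 98280.
P = 72072/98280 = 11/15 ≈ 0.7333.

11/15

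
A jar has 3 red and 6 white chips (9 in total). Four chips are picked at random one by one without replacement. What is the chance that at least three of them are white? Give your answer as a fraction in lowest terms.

Sum the hypergeometric tail for j = 3,…,4 white chips.
Favorable = C(6,3)·C(3,1) + C(6,4)·C(3,0) = 75; total = C(9,4) = 126.
P = 75/126 = 25/42 ≈ 0.5952.

25/42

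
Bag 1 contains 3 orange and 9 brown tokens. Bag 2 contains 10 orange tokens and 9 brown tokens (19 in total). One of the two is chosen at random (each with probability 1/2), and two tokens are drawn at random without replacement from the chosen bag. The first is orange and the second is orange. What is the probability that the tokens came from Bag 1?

19/129

P(E | Bag 1) = 1/22; P(E | Bag 2) = 5/19.
P(E) = 1/2·1/22 + 1/2·5/19 = 129/836.
By Bayes' rule, P(Bag 1 | E) = 1/44 / 129/836 = 19/129 ≈ 0.1473.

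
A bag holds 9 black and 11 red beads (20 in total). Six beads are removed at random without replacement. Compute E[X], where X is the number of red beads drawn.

By linearity of expectation, E[X] = Σ P(draw i is red); by symmetry each draw (even without replacement) has P(red) = 11/20.
E[X] = 6 · 11/20 = 33/10 ≈ 3.3000.

33/10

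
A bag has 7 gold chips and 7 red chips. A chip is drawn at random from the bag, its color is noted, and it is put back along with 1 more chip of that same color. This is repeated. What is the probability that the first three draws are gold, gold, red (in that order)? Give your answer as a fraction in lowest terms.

Track the composition after each reinforcement of +1.
P = (7/14) · (8/15) · (7/16) = 7/60 ≈ 0.1167.

7/60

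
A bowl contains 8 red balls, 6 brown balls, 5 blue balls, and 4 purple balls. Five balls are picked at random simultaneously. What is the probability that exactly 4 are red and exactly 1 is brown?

60/4807

Unordered draws without replacement: count favorable combinations over C(23,5).
Favorable = C(8,4) · C(6,1) · C(5,0) · C(4,0) = 420; total = C(23,5) = 33649.
P = 420/33649 = 60/4807 ≈ 0.0125.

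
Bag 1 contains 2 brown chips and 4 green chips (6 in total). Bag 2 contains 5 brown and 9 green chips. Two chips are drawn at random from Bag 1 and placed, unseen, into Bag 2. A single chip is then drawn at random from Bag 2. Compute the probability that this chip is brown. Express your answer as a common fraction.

Condition on how many of the transferred chips are brown (from Bag 1: 2 brown of 6; then Bag 2 has 16 total).
  0 brown: C(2,0)C(4,2)/C(6,2) = 2/5; then P = 5/16
  1 brown: C(2,1)C(4,1)/C(6,2) = 8/15; then P = 6/16
  2 brown: C(2,2)C(4,0)/C(6,2) = 1/15; then P = 7/16
P(brown from Bag 2) = 17/48 ≈ 0.3542.

17/48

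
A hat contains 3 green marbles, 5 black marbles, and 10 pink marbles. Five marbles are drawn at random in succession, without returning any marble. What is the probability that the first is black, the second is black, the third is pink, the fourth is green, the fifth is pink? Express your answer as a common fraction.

Multiply the conditional probability of each draw in order, without replacement, so each draw removes one from its color and from the total.
P = (5/18) · (4/17) · (10/16) · (3/15) · (9/14) = 5/952 ≈ 0.0053.

5/952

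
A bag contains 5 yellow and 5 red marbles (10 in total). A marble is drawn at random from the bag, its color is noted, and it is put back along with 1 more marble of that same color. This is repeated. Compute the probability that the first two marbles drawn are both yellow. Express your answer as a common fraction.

After a yellow draw the bag holds 6 yellow out of 11.
P = (5/10)·(6/11) = 3/11 ≈ 0.2727.

3/11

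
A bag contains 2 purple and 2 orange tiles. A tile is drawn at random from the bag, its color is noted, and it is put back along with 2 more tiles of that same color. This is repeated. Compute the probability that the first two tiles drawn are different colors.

Either purple then orange, or orange then purple; after the first draw the total is 6.
P = (2/4)·(2/6) + (2/4)·(2/6) = 1/3 ≈ 0.3333.

1/3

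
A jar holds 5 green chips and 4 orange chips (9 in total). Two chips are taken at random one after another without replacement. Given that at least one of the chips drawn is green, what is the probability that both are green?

P(both green) = C(5,2)/C(9,2) = 5/18; P(at least one green) = 1 − C(4,2)/C(9,2) = 5/6.
Since 'both green' ⊆ 'at least one green', P(both | at least one) = 5/18 / 5/6 = 1/3 ≈ 0.3333.

1/3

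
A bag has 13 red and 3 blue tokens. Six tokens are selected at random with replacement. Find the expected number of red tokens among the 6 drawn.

39/8

By linearity of expectation, E[X] = Σ P(draw i is red); each independent draw has P(red) = 13/16.
E[X] = 6 · 13/16 = 39/8 ≈ 4.8750.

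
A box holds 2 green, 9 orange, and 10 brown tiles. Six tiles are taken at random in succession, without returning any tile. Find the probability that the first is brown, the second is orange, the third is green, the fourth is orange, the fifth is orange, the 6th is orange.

1/646

Multiply the conditional probability of each draw in order, without replacement, so each draw removes one from its color and from the total.
P = (10/21) · (9/20) · (2/19) · (8/18) · (7/17) · (6/16) = 1/646 ≈ 0.0015.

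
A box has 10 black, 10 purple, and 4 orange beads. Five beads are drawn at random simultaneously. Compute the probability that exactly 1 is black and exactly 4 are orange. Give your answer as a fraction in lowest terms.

Unordered draws without replacement: count favorable combinations over C(24,5).
Favorable = C(10,1) · C(10,0) · C(4,4) = 10; total = C(24,5) = 42504.
P = 10/42504 = 5/21252 ≈ 0.0002.

5/21252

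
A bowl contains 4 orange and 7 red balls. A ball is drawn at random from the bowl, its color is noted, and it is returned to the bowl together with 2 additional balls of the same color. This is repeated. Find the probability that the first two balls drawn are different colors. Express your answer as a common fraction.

Either orange then red, or red then orange; after the first draw the total is 13.
P = (4/11)·(7/13) + (7/11)·(4/13) = 56/143 ≈ 0.3916.

56/143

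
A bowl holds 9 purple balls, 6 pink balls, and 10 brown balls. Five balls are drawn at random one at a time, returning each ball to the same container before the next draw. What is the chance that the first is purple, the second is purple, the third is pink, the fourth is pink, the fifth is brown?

5832/1953125

Multiply the conditional probability of each draw in order, with replacement (the composition resets each draw).
P = (9/25) · (9/25) · (6/25) · (6/25) · (10/25) = 5832/1953125 ≈ 0.0030.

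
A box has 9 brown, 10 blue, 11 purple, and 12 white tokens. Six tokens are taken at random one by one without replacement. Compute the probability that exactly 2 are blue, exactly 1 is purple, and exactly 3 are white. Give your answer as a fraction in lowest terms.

Unordered draws without replacement: count favorable combinations over C(42,6).
Favorable = C(9,0) · C(10,2) · C(11,1) · C(12,3) = 108900; total = C(42,6) = 5245786.
P = 108900/5245786 = 54450/2622893 ≈ 0.0208.

54450/2622893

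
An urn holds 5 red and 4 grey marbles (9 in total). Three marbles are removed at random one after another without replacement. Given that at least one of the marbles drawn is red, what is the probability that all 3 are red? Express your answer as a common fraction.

P(all 3 red) = C(5,3)/C(9,3) = 5/42; P(at least one red) = 1 − C(4,3)/C(9,3) = 20/21.
Since 'all 3 red' ⊆ 'at least one red', P(all 3 | at least one) = 5/42 / 20/21 = 1/8 ≈ 0.1250.

1/8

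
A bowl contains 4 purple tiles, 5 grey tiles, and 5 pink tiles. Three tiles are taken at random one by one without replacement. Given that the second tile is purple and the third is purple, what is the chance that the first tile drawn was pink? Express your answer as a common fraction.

5/12

P(first=pink and the second tile is purple and the third is purple) = (5/14)·(4/13)·(3/12) = 5/182.
P(E) = Σ over first color = 1/91 + 5/182 + 5/182 = 6/91.
By Bayes, P(first=pink | E) = 5/182 / 6/91 = 5/12 ≈ 0.4167.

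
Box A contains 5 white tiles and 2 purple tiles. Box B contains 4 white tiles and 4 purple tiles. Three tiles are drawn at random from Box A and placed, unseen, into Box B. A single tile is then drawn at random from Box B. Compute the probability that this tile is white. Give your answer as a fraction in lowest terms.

Condition on how many of the transferred tiles are white (from Box A: 5 white of 7; then Box B has 11 total).
  1 white: C(5,1)C(2,2)/C(7,3) = 1/7; then P = 5/11
  2 white: C(5,2)C(2,1)/C(7,3) = 4/7; then P = 6/11
  3 white: C(5,3)C(2,0)/C(7,3) = 2/7; then P = 7/11
P(white from Box B) = 43/77 ≈ 0.5584.

43/77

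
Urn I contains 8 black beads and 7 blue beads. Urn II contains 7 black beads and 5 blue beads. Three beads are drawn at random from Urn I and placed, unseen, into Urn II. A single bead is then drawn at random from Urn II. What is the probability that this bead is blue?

Condition on how many of the transferred beads are blue (from Urn I: 7 blue of 15; then Urn II has 15 total).
  0 blue: C(7,0)C(8,3)/C(15,3) = 8/65; then P = 5/15
  1 blue: C(7,1)C(8,2)/C(15,3) = 28/65; then P = 6/15
  2 blue: C(7,2)C(8,1)/C(15,3) = 24/65; then P = 7/15
  3 blue: C(7,3)C(8,0)/C(15,3) = 1/13; then P = 8/15
P(blue from Urn II) = 32/75 ≈ 0.4267.

32/75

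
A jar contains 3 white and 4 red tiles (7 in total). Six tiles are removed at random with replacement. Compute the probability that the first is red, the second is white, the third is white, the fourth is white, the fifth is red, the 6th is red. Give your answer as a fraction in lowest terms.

1728/117649

Multiply the conditional probability of each draw in order, with replacement (the composition resets each draw).
P = (4/7) · (3/7) · (3/7) · (3/7) · (4/7) · (4/7) = 1728/117649 ≈ 0.0147.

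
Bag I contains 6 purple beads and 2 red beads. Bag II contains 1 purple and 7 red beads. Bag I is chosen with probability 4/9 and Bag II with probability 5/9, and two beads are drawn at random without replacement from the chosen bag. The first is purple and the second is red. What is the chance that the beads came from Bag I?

48/83

P(E | Bag I) = 3/14; P(E | Bag II) = 1/8.
P(E) = 4/9·3/14 + 5/9·1/8 = 83/504.
By Bayes' rule, P(Bag I | E) = 2/21 / 83/504 = 48/83 ≈ 0.5783.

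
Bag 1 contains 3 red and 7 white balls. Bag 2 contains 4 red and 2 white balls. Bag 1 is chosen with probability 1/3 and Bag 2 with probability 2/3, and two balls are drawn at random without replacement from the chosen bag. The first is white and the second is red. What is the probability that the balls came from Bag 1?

7/23

P(E | Bag 1) = 7/30; P(E | Bag 2) = 4/15.
P(E) = 1/3·7/30 + 2/3·4/15 = 23/90.
By Bayes' rule, P(Bag 1 | E) = 7/90 / 23/90 = 7/23 ≈ 0.3043.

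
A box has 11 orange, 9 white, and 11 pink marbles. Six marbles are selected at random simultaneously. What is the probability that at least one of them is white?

Use the complement: P(at least one white) = 1 − P(no white).
P(none) = C(22,6)/C(31,6) = 74613/736281.
So P = 1 − 74613/736281 = 31508/35061 ≈ 0.8987.

31508/35061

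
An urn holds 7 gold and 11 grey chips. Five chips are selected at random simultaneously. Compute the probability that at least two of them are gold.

23/34

Sum the hypergeometric tail for j = 2,…,5 gold chips.
Favorable = C(7,2)·C(11,3) + C(7,3)·C(11,2) + C(7,4)·C(11,1) + C(7,5)·C(11,0) = 5796; total = C(18,5) = 8568.
P = 5796/8568 = 23/34 ≈ 0.6765.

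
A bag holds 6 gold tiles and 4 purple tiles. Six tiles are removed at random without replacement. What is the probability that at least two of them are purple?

Sum the hypergeometric tail for j = 2,…,4 purple tiles.
Favorable = C(4,2)·C(6,4) + C(4,3)·C(6,3) + C(4,4)·C(6,2) = 185; total = C(10,6) = 210.
P = 185/210 = 37/42 ≈ 0.8810.

37/42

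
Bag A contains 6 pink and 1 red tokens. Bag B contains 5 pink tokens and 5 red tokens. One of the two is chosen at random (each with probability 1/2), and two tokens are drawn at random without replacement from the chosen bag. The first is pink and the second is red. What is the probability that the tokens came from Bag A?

18/53

P(E | Bag A) = 1/7; P(E | Bag B) = 5/18.
P(E) = 1/2·1/7 + 1/2·5/18 = 53/252.
By Bayes' rule, P(Bag A | E) = 1/14 / 53/252 = 18/53 ≈ 0.3396.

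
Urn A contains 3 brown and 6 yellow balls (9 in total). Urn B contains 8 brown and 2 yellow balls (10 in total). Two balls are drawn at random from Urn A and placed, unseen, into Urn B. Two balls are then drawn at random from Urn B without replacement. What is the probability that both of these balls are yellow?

49/792

Condition on how many of the transferred balls are yellow (from Urn A: 6 yellow of 9; then Urn B has 12 total).
  0 yellow: C(6,0)C(3,2)/C(9,2) = 1/12; then P = C(2,2)/C(12,2) = 1/66
  1 yellow: C(6,1)C(3,1)/C(9,2) = 1/2; then P = C(3,2)/C(12,2) = 1/22
  2 yellow: C(6,2)C(3,0)/C(9,2) = 5/12; then P = C(4,2)/C(12,2) = 1/11
P(both yellow) = 49/792 ≈ 0.0619.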